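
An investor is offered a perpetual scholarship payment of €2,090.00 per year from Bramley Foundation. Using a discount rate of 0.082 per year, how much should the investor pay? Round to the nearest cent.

€25487.80

Level perpetuity: PV = C / r = €2,090.00 / 0.082 = €25,487.80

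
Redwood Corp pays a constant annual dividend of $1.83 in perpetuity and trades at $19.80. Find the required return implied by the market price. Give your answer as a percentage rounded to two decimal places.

P = C/r ⇒ r = C/P = $1.83/$19.80 = 0.092424

9.24%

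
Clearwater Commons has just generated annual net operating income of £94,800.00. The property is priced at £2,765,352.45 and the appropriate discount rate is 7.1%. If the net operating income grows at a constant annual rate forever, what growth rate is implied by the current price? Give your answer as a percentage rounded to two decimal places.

3.55%

P = D₀(1+g)/(r−g) ⇒ P(r−g) = D₀(1+g) ⇒ g(P+D₀) = P·r − D₀
g = (P·r − D₀)/(P + D₀) = (£2,765,352.45×0.071 − £94,800.00) / (£2,765,352.45 + £94,800.00) = 0.035502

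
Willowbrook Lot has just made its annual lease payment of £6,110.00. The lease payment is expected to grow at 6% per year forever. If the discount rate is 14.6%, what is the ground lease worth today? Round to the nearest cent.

£75309.30

D₁ = D₀ × (1 + g) = £6,110.00 × 1.06 = £6,476.6000
Growing perpetuity: P = D₁ / (r − g) = £6,476.6000 / (0.146 − 0.06) = £75,309.30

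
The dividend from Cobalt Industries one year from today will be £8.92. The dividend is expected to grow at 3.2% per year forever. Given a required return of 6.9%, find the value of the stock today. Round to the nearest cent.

Growing perpetuity: P = D₁ / (r − g) = £8.9200 / (0.069 − 0.032) = £241.08

£241.08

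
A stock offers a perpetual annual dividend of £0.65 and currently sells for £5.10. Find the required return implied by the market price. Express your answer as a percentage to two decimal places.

P = C/r ⇒ r = C/P = £0.65/£5.10 = 0.127451

12.75%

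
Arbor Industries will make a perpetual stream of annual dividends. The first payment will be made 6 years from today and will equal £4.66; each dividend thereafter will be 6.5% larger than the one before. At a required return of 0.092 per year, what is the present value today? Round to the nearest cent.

Value at end of year 5: C₁ / (r − g) = £4.66 / (0.092 − 0.065) = £172.5926
Discount to today: PV = £172.5926 / (1 + 0.092)^5 = £172.5926 / 1.552792 = £111.15

£111.15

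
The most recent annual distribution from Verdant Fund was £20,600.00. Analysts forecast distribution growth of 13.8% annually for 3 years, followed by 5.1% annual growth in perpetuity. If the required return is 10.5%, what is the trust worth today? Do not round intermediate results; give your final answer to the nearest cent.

£503506.79

D_1 = 23442.80000
D_2 = 26677.90640
D_3 = 30359.45748
Terminal value at year 3: TV = D_3×(1+g_2)/(r−g_2) = 31907.78981/0.054 = 590884.99657
P_0 = D_1/(1+r)^1 + D_2/(1+r)^2 + D_3/(1+r)^3 + TV/(1+r)^3
    = 21215.20362 + 21848.77984 + 22501.27733 + 437941.52737 = 503506.78816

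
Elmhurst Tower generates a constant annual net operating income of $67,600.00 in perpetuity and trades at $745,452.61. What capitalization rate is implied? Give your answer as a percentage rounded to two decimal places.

P = C/r ⇒ r = C/P = $67,600.00/$745,452.61 = 0.090683

9.07%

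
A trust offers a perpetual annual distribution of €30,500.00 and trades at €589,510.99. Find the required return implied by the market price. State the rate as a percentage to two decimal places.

P = C/r ⇒ r = C/P = €30,500.00/€589,510.99 = 0.051738

5.17%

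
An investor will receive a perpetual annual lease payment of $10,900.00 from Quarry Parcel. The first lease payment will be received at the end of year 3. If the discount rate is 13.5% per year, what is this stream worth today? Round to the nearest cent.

$62675.96

Value at end of year 2: C / r = $10,900.00 / 0.135 = $80,740.7407
Discount to today: PV = $80,740.7407 / (1 + 0.135)^2 = $80,740.7407 / 1.288225 = $62,675.96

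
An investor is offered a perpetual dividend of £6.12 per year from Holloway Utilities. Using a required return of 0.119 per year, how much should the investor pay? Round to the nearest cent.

Level perpetuity: PV = C / r = £6.12 / 0.119 = £51.43

£51.43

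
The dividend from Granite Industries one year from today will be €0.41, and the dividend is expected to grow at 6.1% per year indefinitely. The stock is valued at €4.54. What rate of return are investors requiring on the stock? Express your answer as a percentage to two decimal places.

15.13%

P = D₁/(r − g) ⇒ r = D₁/P + g = €0.4100/€4.54 + 0.061 = 0.090308 + 0.061 = 0.151308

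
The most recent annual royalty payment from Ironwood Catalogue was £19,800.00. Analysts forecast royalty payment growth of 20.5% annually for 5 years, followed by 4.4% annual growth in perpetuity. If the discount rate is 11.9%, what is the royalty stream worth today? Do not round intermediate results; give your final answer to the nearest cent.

£523410.66

D_1 = 23859.00000
D_2 = 28750.09500
D_3 = 34643.86448
D_4 = 41745.85669
D_5 = 50303.75731
Terminal value at year 5: TV = D_5×(1+g_2)/(r−g_2) = 52517.12264/0.075 = 700228.30182
P_0 = D_1/(1+r)^1 + D_2/(1+r)^2 + D_3/(1+r)^3 + D_4/(1+r)^4 + D_5/(1+r)^5 + TV/(1+r)^5
    = 21321.71582 + 22960.38209 + 24724.98697 + 26625.20938 + 28671.47212 + 399106.89196 = 523410.65835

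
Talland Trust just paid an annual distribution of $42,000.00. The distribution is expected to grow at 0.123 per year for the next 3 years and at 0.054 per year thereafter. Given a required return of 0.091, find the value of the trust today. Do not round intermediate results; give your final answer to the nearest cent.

D_1 = 47166.00000
D_2 = 52967.41800
D_3 = 59482.41041
Terminal value at year 3: TV = D_3×(1+g_2)/(r−g_2) = 62694.46058/0.037 = 1694444.88044
P_0 = D_1/(1+r)^1 + D_2/(1+r)^2 + D_3/(1+r)^3 + TV/(1+r)^3
    = 43231.89734 + 44499.92733 + 45805.14976 + 1304827.77968 = 1438364.75411

$1438364.75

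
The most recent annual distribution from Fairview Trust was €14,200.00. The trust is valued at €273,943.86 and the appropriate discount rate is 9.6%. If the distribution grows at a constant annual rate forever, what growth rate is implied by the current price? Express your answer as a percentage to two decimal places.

4.20%

P = D₀(1+g)/(r−g) ⇒ P(r−g) = D₀(1+g) ⇒ g(P+D₀) = P·r − D₀
g = (P·r − D₀)/(P + D₀) = (€273,943.86×0.096 − €14,200.00) / (€273,943.86 + €14,200.00) = 0.041988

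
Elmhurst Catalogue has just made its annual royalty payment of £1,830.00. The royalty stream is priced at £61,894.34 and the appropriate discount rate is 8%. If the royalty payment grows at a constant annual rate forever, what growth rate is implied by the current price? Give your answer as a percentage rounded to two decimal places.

4.90%

P = D₀(1+g)/(r−g) ⇒ P(r−g) = D₀(1+g) ⇒ g(P+D₀) = P·r − D₀
g = (P·r − D₀)/(P + D₀) = (£61,894.34×0.08 − £1,830.00) / (£61,894.34 + £1,830.00) = 0.048985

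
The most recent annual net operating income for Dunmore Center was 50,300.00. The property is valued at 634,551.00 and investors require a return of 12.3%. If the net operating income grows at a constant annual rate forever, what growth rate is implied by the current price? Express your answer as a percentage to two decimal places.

4.05%

P = D₀(1+g)/(r−g) ⇒ P(r−g) = D₀(1+g) ⇒ g(P+D₀) = P·r − D₀
g = (P·r − D₀)/(P + D₀) = (634,551.00×0.123 − 50,300.00) / (634,551.00 + 50,300.00) = 0.040519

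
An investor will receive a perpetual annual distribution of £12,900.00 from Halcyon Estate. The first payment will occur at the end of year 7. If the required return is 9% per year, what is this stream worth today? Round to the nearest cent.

Value at end of year 6: C / r = £12,900.00 / 0.09 = £143,333.3333
Discount to today: PV = £143,333.3333 / (1 + 0.09)^6 = £143,333.3333 / 1.677100 = £85,464.98

£85464.98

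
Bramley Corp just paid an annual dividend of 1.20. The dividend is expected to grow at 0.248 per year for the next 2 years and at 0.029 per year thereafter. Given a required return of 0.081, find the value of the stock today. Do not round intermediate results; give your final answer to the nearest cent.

D_1 = 1.49760
D_2 = 1.86900
Terminal value at year 2: TV = D_2×(1+g_2)/(r−g_2) = 1.92321/0.052 = 36.98473
P_0 = D_1/(1+r)^1 + D_2/(1+r)^2 + TV/(1+r)^2
    = 1.38538 + 1.59941 + 31.64981 = 34.63460

34.63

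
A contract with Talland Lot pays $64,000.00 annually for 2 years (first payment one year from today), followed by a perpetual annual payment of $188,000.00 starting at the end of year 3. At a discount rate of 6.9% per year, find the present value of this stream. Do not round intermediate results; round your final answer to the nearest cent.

PV of 2-year annuity: $64,000.00 × [1 − (1+0.069)^−2] / 0.069 = 115873.74788
Perpetuity value at year 2: $188,000.00 / 0.069 = 2724637.68116
PV of perpetuity: 2724637.68116 / (1+0.069)^2 = 2384258.54676
Total PV = 115873.74788 + 2384258.54676 = 2500132.29464

$2500132.29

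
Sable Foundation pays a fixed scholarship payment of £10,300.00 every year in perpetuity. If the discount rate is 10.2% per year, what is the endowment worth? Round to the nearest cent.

Level perpetuity: PV = C / r = £10,300.00 / 0.102 = £100,980.39

£100980.39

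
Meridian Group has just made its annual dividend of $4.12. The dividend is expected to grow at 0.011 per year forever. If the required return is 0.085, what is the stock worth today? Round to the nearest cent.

D₁ = D₀ × (1 + g) = $4.12 × 1.011 = $4.1653
Growing perpetuity: P = D₁ / (r − g) = $4.1653 / (0.085 − 0.011) = $56.29

$56.29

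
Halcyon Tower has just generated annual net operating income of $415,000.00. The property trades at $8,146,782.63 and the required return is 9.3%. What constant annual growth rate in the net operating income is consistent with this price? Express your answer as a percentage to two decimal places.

4.00%

P = D₀(1+g)/(r−g) ⇒ P(r−g) = D₀(1+g) ⇒ g(P+D₀) = P·r − D₀
g = (P·r − D₀)/(P + D₀) = ($8,146,782.63×0.093 − $415,000.00) / ($8,146,782.63 + $415,000.00) = 0.040021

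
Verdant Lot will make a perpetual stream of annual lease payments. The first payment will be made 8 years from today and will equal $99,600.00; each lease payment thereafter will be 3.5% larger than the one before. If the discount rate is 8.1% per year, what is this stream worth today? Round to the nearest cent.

$1255225.20

Value at end of year 7: C₁ / (r − g) = $99,600.00 / (0.081 − 0.035) = $2,165,217.3913
Discount to today: PV = $2,165,217.3913 / (1 + 0.081)^7 = $2,165,217.3913 / 1.724963 = $1,255,225.20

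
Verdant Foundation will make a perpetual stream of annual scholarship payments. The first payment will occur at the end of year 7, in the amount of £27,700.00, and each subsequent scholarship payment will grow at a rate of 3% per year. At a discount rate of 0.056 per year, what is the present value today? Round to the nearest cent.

Value at end of year 6: C₁ / (r − g) = £27,700.00 / (0.056 − 0.03) = £1,065,384.6154
Discount to today: PV = £1,065,384.6154 / (1 + 0.056)^6 = £1,065,384.6154 / 1.386703 = £768,285.99

£768285.99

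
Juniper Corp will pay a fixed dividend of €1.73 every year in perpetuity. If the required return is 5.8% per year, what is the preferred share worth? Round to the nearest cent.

€29.83

Level perpetuity: PV = C / r = €1.73 / 0.058 = €29.83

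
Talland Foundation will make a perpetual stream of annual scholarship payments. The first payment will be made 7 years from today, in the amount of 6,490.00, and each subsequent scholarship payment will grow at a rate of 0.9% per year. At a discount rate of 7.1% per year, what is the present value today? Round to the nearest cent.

69361.13

Value at end of year 6: C₁ / (r − g) = 6,490.00 / (0.071 − 0.009) = 104,677.4194
Discount to today: PV = 104,677.4194 / (1 + 0.071)^6 = 104,677.4194 / 1.509165 = 69,361.13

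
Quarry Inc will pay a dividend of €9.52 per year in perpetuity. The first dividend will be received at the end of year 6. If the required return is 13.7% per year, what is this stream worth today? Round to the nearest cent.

Value at end of year 5: C / r = €9.52 / 0.137 = €69.4891
Discount to today: PV = €69.4891 / (1 + 0.137)^5 = €69.4891 / 1.900213 = €36.57

€36.57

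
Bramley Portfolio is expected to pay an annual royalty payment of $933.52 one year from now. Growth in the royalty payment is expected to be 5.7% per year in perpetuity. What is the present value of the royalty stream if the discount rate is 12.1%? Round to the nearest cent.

Growing perpetuity: P = D₁ / (r − g) = $933.5200 / (0.121 − 0.057) = $14,586.25

$14586.25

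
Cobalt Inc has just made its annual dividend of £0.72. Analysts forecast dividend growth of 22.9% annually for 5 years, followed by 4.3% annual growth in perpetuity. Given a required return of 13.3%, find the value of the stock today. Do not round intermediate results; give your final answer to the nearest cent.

£17.16

D_1 = 0.88488
D_2 = 1.08752
D_3 = 1.33656
D_4 = 1.64263
D_5 = 2.01879
Terminal value at year 5: TV = D_5×(1+g_2)/(r−g_2) = 2.10560/0.09 = 23.39557
P_0 = D_1/(1+r)^1 + D_2/(1+r)^2 + D_3/(1+r)^3 + D_4/(1+r)^4 + D_5/(1+r)^5 + TV/(1+r)^5
    = 0.78101 + 0.84718 + 0.91896 + 0.99683 + 1.08129 + 12.53095 = 17.15622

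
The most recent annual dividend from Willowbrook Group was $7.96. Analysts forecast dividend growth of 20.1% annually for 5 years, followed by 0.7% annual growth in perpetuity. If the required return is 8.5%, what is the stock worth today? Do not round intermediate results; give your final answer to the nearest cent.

D_1 = 9.55996
D_2 = 11.48151
D_3 = 13.78930
D_4 = 16.56094
D_5 = 19.88969
Terminal value at year 5: TV = D_5×(1+g_2)/(r−g_2) = 20.02892/0.078 = 256.78105
P_0 = D_1/(1+r)^1 + D_2/(1+r)^2 + D_3/(1+r)^3 + D_4/(1+r)^4 + D_5/(1+r)^5 + TV/(1+r)^5
    = 8.81102 + 9.75303 + 10.79575 + 11.94995 + 13.22755 + 170.77106 = 225.30837

$225.31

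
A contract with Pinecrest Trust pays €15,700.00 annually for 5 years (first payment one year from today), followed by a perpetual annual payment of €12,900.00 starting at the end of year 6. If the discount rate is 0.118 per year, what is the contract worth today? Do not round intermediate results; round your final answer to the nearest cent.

PV of 5-year annuity: €15,700.00 × [1 − (1+0.118)^−5] / 0.118 = 56876.52021
Perpetuity value at year 5: €12,900.00 / 0.118 = 109322.03390
PV of perpetuity: 109322.03390 / (1+0.118)^5 = 62589.09691
Total PV = 56876.52021 + 62589.09691 = 119465.61712

€119465.62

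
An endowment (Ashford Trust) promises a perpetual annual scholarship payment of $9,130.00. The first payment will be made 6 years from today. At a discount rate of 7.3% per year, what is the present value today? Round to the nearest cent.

$87932.48

Value at end of year 5: C / r = $9,130.00 / 0.073 = $125,068.4932
Discount to today: PV = $125,068.4932 / (1 + 0.073)^5 = $125,068.4932 / 1.422324 = $87,932.48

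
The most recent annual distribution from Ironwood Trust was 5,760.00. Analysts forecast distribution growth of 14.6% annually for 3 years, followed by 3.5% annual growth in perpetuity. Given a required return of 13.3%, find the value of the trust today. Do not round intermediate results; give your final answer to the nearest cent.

80630.33

D_1 = 6600.96000
D_2 = 7564.70016
D_3 = 8669.14638
Terminal value at year 3: TV = D_3×(1+g_2)/(r−g_2) = 8972.56651/0.098 = 91556.80109
P_0 = D_1/(1+r)^1 + D_2/(1+r)^2 + D_3/(1+r)^3 + TV/(1+r)^3
    = 5826.09003 + 5892.93837 + 5960.55372 + 62950.74596 = 80630.32808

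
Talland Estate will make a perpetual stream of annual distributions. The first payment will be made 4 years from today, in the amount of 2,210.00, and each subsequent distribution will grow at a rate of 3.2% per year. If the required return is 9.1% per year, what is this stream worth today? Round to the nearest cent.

28844.70

Value at end of year 3: C₁ / (r − g) = 2,210.00 / (0.091 − 0.032) = 37,457.6271
Discount to today: PV = 37,457.6271 / (1 + 0.091)^3 = 37,457.6271 / 1.298597 = 28,844.70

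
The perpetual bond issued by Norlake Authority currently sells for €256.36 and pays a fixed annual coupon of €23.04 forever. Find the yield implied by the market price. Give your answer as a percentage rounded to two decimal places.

8.99%

P = C/r ⇒ r = C/P = €23.04/€256.36 = 0.089874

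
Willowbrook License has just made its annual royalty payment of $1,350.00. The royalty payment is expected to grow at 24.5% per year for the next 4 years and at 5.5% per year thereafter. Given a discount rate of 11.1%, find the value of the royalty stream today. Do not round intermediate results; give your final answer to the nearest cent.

D_1 = 1680.75000
D_2 = 2092.53375
D_3 = 2605.20452
D_4 = 3243.47963
Terminal value at year 4: TV = D_4×(1+g_2)/(r−g_2) = 3421.87101/0.056 = 61104.83938
P_0 = D_1/(1+r)^1 + D_2/(1+r)^2 + D_3/(1+r)^3 + D_4/(1+r)^4 + TV/(1+r)^4
    = 1512.82628 + 1695.29138 + 1899.76397 + 2128.89841 + 40106.92548 = 47343.70552

$47343.71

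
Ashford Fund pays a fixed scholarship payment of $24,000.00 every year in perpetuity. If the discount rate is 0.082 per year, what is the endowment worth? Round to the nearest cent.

Level perpetuity: PV = C / r = $24,000.00 / 0.082 = $292,682.93

$292682.93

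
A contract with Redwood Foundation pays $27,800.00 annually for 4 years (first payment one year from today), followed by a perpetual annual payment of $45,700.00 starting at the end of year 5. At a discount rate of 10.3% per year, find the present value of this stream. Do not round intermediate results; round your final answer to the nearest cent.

PV of 4-year annuity: $27,800.00 × [1 − (1+0.103)^−4] / 0.103 = 87553.01599
Perpetuity value at year 4: $45,700.00 / 0.103 = 443689.32039
PV of perpetuity: 443689.32039 / (1+0.103)^4 = 299762.24014
Total PV = 87553.01599 + 299762.24014 = 387315.25613

$387315.26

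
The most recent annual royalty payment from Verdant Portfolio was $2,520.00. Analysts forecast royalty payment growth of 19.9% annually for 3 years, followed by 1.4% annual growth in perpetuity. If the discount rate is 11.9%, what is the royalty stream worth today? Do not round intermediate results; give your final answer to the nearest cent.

$38630.97

D_1 = 3021.48000
D_2 = 3622.75452
D_3 = 4343.68267
Terminal value at year 3: TV = D_3×(1+g_2)/(r−g_2) = 4404.49423/0.105 = 41947.56407
P_0 = D_1/(1+r)^1 + D_2/(1+r)^2 + D_3/(1+r)^3 + TV/(1+r)^3
    = 2700.16086 + 2893.20185 + 3100.04380 + 29937.56588 = 38630.97239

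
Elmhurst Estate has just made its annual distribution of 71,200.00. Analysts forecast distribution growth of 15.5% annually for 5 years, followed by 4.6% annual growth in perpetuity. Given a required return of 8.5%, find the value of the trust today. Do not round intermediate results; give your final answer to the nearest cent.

3041532.12

D_1 = 82236.00000
D_2 = 94982.58000
D_3 = 109704.87990
D_4 = 126709.13628
D_5 = 146349.05241
Terminal value at year 5: TV = D_5×(1+g_2)/(r−g_2) = 153081.10882/0.039 = 3925156.63639
P_0 = D_1/(1+r)^1 + D_2/(1+r)^2 + D_3/(1+r)^3 + D_4/(1+r)^4 + D_5/(1+r)^5 + TV/(1+r)^5
    = 75793.54839 + 80683.45473 + 85888.83891 + 91430.05432 + 97328.76751 + 2610407.45672 = 3041532.12059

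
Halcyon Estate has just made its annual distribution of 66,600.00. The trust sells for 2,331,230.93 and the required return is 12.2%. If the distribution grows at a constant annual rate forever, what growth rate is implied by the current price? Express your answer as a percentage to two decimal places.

9.08%

P = D₀(1+g)/(r−g) ⇒ P(r−g) = D₀(1+g) ⇒ g(P+D₀) = P·r − D₀
g = (P·r − D₀)/(P + D₀) = (2,331,230.93×0.122 − 66,600.00) / (2,331,230.93 + 66,600.00) = 0.090836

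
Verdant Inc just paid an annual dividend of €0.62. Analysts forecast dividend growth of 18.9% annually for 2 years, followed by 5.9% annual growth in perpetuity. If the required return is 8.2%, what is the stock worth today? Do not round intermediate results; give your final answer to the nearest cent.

€35.90

D_1 = 0.73718
D_2 = 0.87651
Terminal value at year 2: TV = D_2×(1+g_2)/(r−g_2) = 0.92822/0.023 = 40.35743
P_0 = D_1/(1+r)^1 + D_2/(1+r)^2 + TV/(1+r)^2
    = 0.68131 + 0.74869 + 34.47220 = 35.90220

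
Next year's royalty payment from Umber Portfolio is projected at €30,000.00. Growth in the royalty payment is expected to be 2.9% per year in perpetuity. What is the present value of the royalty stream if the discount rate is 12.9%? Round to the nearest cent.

€300000.00

Growing perpetuity: P = D₁ / (r − g) = €30,000.0000 / (0.129 − 0.029) = €300,000.00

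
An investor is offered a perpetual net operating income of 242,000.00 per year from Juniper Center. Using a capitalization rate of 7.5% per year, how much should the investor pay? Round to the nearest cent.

Level perpetuity: PV = C / r = 242,000.00 / 0.075 = 3,226,666.67

3226666.67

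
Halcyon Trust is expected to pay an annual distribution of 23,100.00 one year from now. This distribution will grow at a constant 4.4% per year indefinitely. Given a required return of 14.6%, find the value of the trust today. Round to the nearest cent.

Growing perpetuity: P = D₁ / (r − g) = 23,100.0000 / (0.146 − 0.044) = 226,470.59

226470.59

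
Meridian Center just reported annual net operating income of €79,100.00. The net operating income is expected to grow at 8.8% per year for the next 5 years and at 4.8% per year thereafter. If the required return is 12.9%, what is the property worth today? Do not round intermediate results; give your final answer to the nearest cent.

D_1 = 86060.80000
D_2 = 93634.15040
D_3 = 101873.95564
D_4 = 110838.86373
D_5 = 120592.68374
Terminal value at year 5: TV = D_5×(1+g_2)/(r−g_2) = 126381.13256/0.081 = 1560260.89579
P_0 = D_1/(1+r)^1 + D_2/(1+r)^2 + D_3/(1+r)^3 + D_4/(1+r)^4 + D_5/(1+r)^5 + TV/(1+r)^5
    = 76227.45793 + 73459.23315 + 70791.53735 + 68220.71978 + 65743.26229 + 850604.18368 = 1205046.39418

€1205046.39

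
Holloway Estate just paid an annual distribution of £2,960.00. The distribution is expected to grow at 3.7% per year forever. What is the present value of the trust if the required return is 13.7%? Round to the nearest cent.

£30695.20

D₁ = D₀ × (1 + g) = £2,960.00 × 1.037 = £3,069.5200
Growing perpetuity: P = D₁ / (r − g) = £3,069.5200 / (0.137 − 0.037) = £30,695.20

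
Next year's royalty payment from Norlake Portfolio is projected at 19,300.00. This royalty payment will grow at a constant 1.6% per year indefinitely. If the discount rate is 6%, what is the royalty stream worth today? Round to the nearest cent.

Growing perpetuity: P = D₁ / (r − g) = 19,300.0000 / (0.06 − 0.016) = 438,636.36

438636.36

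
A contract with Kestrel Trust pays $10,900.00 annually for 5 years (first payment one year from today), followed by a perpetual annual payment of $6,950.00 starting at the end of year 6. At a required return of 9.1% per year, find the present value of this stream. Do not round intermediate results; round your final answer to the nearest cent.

$91697.97

PV of 5-year annuity: $10,900.00 × [1 − (1+0.091)^−5] / 0.091 = 42287.41989
Perpetuity value at year 5: $6,950.00 / 0.091 = 76373.62637
PV of perpetuity: 76373.62637 / (1+0.091)^5 = 49410.54672
Total PV = 42287.41989 + 49410.54672 = 91697.96661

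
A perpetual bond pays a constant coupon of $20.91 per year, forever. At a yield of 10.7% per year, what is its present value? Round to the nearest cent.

$195.42

Level perpetuity: PV = C / r = $20.91 / 0.107 = $195.42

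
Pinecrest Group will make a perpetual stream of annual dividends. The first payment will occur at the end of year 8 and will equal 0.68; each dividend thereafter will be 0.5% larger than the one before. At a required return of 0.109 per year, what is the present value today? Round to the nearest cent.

3.17

Value at end of year 7: C₁ / (r − g) = 0.68 / (0.109 − 0.005) = 6.5385
Discount to today: PV = 6.5385 / (1 + 0.109)^7 = 6.5385 / 2.063103 = 3.17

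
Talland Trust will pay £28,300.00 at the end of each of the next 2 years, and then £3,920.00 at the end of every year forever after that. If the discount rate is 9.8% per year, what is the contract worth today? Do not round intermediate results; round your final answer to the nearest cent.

PV of 2-year annuity: £28,300.00 × [1 − (1+0.098)^−2] / 0.098 = 49247.84589
Perpetuity value at year 2: £3,920.00 / 0.098 = 40000.00000
PV of perpetuity: 40000.00000 / (1+0.098)^2 = 33178.39025
Total PV = 49247.84589 + 33178.39025 = 82426.23614

£82426.24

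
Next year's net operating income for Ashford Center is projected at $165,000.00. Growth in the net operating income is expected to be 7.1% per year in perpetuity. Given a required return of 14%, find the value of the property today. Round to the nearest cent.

$2391304.35

Growing perpetuity: P = D₁ / (r − g) = $165,000.0000 / (0.14 − 0.071) = $2,391,304.35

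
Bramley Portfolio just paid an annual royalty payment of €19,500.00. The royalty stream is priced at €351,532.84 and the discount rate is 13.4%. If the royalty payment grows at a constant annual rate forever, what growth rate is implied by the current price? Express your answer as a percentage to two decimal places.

P = D₀(1+g)/(r−g) ⇒ P(r−g) = D₀(1+g) ⇒ g(P+D₀) = P·r − D₀
g = (P·r − D₀)/(P + D₀) = (€351,532.84×0.134 − €19,500.00) / (€351,532.84 + €19,500.00) = 0.074402

7.44%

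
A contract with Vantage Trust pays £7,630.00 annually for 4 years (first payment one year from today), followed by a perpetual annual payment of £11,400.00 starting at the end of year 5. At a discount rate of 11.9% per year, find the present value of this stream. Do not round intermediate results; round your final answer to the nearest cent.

£84323.35

PV of 4-year annuity: £7,630.00 × [1 − (1+0.119)^−4] / 0.119 = 23223.86949
Perpetuity value at year 4: £11,400.00 / 0.119 = 95798.31933
PV of perpetuity: 95798.31933 / (1+0.119)^4 = 61099.48418
Total PV = 23223.86949 + 61099.48418 = 84323.35367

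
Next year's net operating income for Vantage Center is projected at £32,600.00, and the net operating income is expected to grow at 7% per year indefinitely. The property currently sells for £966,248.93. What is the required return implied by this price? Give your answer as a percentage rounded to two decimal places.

P = D₁/(r − g) ⇒ r = D₁/P + g = £32,600.0000/£966,248.93 + 0.07 = 0.033739 + 0.07 = 0.103739

10.37%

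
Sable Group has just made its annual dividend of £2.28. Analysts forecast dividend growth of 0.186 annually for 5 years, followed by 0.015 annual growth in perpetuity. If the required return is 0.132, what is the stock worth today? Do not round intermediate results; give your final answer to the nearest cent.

D_1 = 2.70408
D_2 = 3.20704
D_3 = 3.80355
D_4 = 4.51101
D_5 = 5.35006
Terminal value at year 5: TV = D_5×(1+g_2)/(r−g_2) = 5.43031/0.117 = 46.41288
P_0 = D_1/(1+r)^1 + D_2/(1+r)^2 + D_3/(1+r)^3 + D_4/(1+r)^4 + D_5/(1+r)^5 + TV/(1+r)^5
    = 2.38876 + 2.50271 + 2.62210 + 2.74718 + 2.87823 + 24.96930 = 38.10830

£38.11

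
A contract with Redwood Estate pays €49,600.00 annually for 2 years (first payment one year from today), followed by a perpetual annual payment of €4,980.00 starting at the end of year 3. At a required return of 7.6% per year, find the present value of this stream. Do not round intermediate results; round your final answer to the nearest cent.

PV of 2-year annuity: €49,600.00 × [1 − (1+0.076)^−2] / 0.076 = 88937.41104
Perpetuity value at year 2: €4,980.00 / 0.076 = 65526.31579
PV of perpetuity: 65526.31579 / (1+0.076)^2 = 56596.71283
Total PV = 88937.41104 + 56596.71283 = 145534.12386

€145534.12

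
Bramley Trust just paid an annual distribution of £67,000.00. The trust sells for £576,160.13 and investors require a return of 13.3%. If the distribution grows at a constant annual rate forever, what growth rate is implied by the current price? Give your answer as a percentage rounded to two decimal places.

1.50%

P = D₀(1+g)/(r−g) ⇒ P(r−g) = D₀(1+g) ⇒ g(P+D₀) = P·r − D₀
g = (P·r − D₀)/(P + D₀) = (£576,160.13×0.133 − £67,000.00) / (£576,160.13 + £67,000.00) = 0.014972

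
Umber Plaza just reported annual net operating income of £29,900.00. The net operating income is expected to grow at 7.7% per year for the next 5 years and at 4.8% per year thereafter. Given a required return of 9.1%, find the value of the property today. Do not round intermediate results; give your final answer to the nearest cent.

£826996.51

D_1 = 32202.30000
D_2 = 34681.87710
D_3 = 37352.38164
D_4 = 40228.51502
D_5 = 43326.11068
Terminal value at year 5: TV = D_5×(1+g_2)/(r−g_2) = 45405.76399/0.043 = 1055947.99982
P_0 = D_1/(1+r)^1 + D_2/(1+r)^2 + D_3/(1+r)^3 + D_4/(1+r)^4 + D_5/(1+r)^5 + TV/(1+r)^5
    = 29516.31531 + 29137.55416 + 28763.65337 + 28394.55058 + 28030.18421 + 683154.25701 = 826996.51463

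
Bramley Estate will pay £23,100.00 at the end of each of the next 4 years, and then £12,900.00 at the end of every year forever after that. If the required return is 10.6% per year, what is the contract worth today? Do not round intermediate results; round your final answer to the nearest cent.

£153615.23

PV of 4-year annuity: £23,100.00 × [1 − (1+0.106)^−4] / 0.106 = 72282.87285
Perpetuity value at year 4: £12,900.00 / 0.106 = 121698.11321
PV of perpetuity: 121698.11321 / (1+0.106)^4 = 81332.35305
Total PV = 72282.87285 + 81332.35305 = 153615.22589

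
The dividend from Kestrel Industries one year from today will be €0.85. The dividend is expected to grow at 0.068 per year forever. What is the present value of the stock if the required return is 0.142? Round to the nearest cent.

Growing perpetuity: P = D₁ / (r − g) = €0.8500 / (0.142 − 0.068) = €11.49

€11.49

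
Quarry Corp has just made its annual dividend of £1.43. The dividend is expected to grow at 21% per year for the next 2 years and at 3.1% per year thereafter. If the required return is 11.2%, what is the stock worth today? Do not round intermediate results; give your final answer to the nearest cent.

D_1 = 1.73030
D_2 = 2.09366
Terminal value at year 2: TV = D_2×(1+g_2)/(r−g_2) = 2.15857/0.081 = 26.64897
P_0 = D_1/(1+r)^1 + D_2/(1+r)^2 + TV/(1+r)^2
    = 1.55603 + 1.69316 + 21.55117 = 24.80035

£24.80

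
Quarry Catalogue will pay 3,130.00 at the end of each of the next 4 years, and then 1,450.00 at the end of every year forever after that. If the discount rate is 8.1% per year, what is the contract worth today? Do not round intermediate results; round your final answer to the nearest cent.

23453.24

PV of 4-year annuity: 3,130.00 × [1 − (1+0.081)^−4] / 0.081 = 10343.92314
Perpetuity value at year 4: 1,450.00 / 0.081 = 17901.23457
PV of perpetuity: 17901.23457 / (1+0.081)^4 = 13109.32129
Total PV = 10343.92314 + 13109.32129 = 23453.24443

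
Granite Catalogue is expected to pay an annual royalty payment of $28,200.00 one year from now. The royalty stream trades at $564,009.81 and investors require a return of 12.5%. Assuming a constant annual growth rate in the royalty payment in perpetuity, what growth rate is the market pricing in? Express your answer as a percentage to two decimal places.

P = D₁/(r−g) ⇒ g = r − D₁/P = 0.125 − $28,200.00/$564,009.81 = 0.075001

7.50%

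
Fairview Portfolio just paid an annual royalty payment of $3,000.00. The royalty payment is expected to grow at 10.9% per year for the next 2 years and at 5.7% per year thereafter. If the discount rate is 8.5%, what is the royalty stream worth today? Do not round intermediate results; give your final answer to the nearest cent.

D_1 = 3327.00000
D_2 = 3689.64300
Terminal value at year 2: TV = D_2×(1+g_2)/(r−g_2) = 3899.95265/0.028 = 139284.02325
P_0 = D_1/(1+r)^1 + D_2/(1+r)^2 + TV/(1+r)^2
    = 3066.35945 + 3134.18675 + 118315.54992 = 124516.09612

$124516.10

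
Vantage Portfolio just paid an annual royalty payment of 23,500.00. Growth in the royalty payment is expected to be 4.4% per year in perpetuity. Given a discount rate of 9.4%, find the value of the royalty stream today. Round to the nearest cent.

D₁ = D₀ × (1 + g) = 23,500.00 × 1.044 = 24,534.0000
Growing perpetuity: P = D₁ / (r − g) = 24,534.0000 / (0.094 − 0.044) = 490,680.00

490680.00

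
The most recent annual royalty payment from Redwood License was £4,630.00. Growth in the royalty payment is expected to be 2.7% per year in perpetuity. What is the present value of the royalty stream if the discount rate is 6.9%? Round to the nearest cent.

£113214.52

D₁ = D₀ × (1 + g) = £4,630.00 × 1.027 = £4,755.0100
Growing perpetuity: P = D₁ / (r − g) = £4,755.0100 / (0.069 − 0.027) = £113,214.52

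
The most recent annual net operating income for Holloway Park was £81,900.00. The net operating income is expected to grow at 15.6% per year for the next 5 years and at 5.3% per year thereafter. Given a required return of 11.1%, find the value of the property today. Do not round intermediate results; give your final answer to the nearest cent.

D_1 = 94676.40000
D_2 = 109445.91840
D_3 = 126519.48167
D_4 = 146256.52081
D_5 = 169072.53806
Terminal value at year 5: TV = D_5×(1+g_2)/(r−g_2) = 178033.38257/0.058 = 3069541.07887
P_0 = D_1/(1+r)^1 + D_2/(1+r)^2 + D_3/(1+r)^3 + D_4/(1+r)^4 + D_5/(1+r)^5 + TV/(1+r)^5
    = 85217.28173 + 88668.92680 + 92260.37748 + 95997.29646 + 99885.57580 + 1813439.85026 = 2275469.30854

£2275469.31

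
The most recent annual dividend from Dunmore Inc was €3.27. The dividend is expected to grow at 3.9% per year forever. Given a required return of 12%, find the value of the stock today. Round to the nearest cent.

€41.94

D₁ = D₀ × (1 + g) = €3.27 × 1.039 = €3.3975
Growing perpetuity: P = D₁ / (r − g) = €3.3975 / (0.12 − 0.039) = €41.94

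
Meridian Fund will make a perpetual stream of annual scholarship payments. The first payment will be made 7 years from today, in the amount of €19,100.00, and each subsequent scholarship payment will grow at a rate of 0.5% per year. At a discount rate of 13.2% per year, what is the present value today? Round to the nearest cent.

€71474.49

Value at end of year 6: C₁ / (r − g) = €19,100.00 / (0.132 − 0.005) = €150,393.7008
Discount to today: PV = €150,393.7008 / (1 + 0.132)^6 = €150,393.7008 / 2.104159 = €71,474.49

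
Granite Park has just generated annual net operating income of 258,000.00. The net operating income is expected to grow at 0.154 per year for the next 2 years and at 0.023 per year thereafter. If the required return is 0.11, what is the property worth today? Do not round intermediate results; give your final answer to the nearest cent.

3826088.97

D_1 = 297732.00000
D_2 = 343582.72800
Terminal value at year 2: TV = D_2×(1+g_2)/(r−g_2) = 351485.13074/0.087 = 4040058.97407
P_0 = D_1/(1+r)^1 + D_2/(1+r)^2 + TV/(1+r)^2
    = 268227.02703 + 278859.44972 + 3279002.49498 = 3826088.97173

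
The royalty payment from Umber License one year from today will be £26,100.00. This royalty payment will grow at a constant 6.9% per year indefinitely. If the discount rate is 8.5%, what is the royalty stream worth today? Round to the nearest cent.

£1631250.00

Growing perpetuity: P = D₁ / (r − g) = £26,100.0000 / (0.085 − 0.069) = £1,631,250.00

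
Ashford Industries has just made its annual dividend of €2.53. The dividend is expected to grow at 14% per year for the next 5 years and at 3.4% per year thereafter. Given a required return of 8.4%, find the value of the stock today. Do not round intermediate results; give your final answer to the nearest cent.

€82.06

D_1 = 2.88420
D_2 = 3.28799
D_3 = 3.74831
D_4 = 4.27307
D_5 = 4.87130
Terminal value at year 5: TV = D_5×(1+g_2)/(r−g_2) = 5.03692/0.05 = 100.73846
P_0 = D_1/(1+r)^1 + D_2/(1+r)^2 + D_3/(1+r)^3 + D_4/(1+r)^4 + D_5/(1+r)^5 + TV/(1+r)^5
    = 2.66070 + 2.79815 + 2.94271 + 3.09473 + 3.25461 + 67.30524 = 82.05614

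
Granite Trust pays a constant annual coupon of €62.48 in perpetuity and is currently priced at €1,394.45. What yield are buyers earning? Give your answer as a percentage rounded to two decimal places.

4.48%

P = C/r ⇒ r = C/P = €62.48/€1,394.45 = 0.044806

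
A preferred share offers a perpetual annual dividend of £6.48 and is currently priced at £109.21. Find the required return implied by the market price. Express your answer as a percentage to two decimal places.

5.93%

P = C/r ⇒ r = C/P = £6.48/£109.21 = 0.059335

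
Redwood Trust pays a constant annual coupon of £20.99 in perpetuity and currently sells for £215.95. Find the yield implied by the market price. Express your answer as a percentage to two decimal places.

P = C/r ⇒ r = C/P = £20.99/£215.95 = 0.097198

9.72%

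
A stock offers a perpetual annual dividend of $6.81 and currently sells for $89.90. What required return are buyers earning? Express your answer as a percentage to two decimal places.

7.58%

P = C/r ⇒ r = C/P = $6.81/$89.90 = 0.075751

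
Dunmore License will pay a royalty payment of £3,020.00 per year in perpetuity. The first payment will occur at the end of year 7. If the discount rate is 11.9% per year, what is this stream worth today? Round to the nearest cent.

Value at end of year 6: C / r = £3,020.00 / 0.119 = £25,378.1513
Discount to today: PV = £25,378.1513 / (1 + 0.119)^6 = £25,378.1513 / 1.963272 = £12,926.46

£12926.46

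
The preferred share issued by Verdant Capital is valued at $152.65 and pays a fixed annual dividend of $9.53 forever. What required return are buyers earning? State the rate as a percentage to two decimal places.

P = C/r ⇒ r = C/P = $9.53/$152.65 = 0.062430

6.24%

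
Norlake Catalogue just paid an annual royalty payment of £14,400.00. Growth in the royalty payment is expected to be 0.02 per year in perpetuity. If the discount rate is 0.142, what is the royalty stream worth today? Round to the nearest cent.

D₁ = D₀ × (1 + g) = £14,400.00 × 1.02 = £14,688.0000
Growing perpetuity: P = D₁ / (r − g) = £14,688.0000 / (0.142 − 0.02) = £120,393.44

£120393.44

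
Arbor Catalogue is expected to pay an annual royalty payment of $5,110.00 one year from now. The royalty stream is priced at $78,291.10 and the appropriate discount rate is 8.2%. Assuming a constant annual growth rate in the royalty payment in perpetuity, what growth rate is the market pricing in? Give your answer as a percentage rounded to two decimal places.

1.67%

P = D₁/(r−g) ⇒ g = r − D₁/P = 0.082 − $5,110.00/$78,291.10 = 0.016731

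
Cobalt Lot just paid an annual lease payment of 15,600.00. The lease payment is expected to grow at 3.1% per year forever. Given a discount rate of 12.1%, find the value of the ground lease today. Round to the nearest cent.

D₁ = D₀ × (1 + g) = 15,600.00 × 1.031 = 16,083.6000
Growing perpetuity: P = D₁ / (r − g) = 16,083.6000 / (0.121 − 0.031) = 178,706.67

178706.67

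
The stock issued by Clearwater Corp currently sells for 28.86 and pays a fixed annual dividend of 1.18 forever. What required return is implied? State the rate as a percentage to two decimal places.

P = C/r ⇒ r = C/P = 1.18/28.86 = 0.040887

4.09%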